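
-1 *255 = -255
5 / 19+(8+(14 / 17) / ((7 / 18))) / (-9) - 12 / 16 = -18733 / 11628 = -1.61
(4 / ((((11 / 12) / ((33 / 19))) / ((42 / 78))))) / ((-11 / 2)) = -2016 / 2717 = -0.74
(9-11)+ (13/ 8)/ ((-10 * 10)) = -2.02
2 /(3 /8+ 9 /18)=16 /7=2.29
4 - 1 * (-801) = 805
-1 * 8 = -8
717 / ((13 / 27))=1489.15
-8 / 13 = -0.62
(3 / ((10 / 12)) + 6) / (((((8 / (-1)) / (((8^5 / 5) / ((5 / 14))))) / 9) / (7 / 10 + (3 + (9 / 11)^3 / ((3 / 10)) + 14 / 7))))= -1240698912768 / 831875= -1491448.73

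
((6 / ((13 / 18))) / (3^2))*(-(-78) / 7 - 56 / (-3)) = 2504 / 91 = 27.52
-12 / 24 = -1 / 2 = -0.50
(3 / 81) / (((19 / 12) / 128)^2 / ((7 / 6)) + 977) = 917504 / 24202841265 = 0.00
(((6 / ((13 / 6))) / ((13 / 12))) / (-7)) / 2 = -216 / 1183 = -0.18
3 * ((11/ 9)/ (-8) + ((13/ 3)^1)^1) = 301/ 24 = 12.54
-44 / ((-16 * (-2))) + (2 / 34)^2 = -3171 / 2312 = -1.37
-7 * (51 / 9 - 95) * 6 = 3752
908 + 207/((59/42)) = 62266/59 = 1055.36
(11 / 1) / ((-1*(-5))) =11 / 5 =2.20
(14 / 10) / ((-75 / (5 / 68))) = -7 / 5100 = -0.00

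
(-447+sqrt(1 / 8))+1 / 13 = -5810 / 13+sqrt(2) / 4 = -446.57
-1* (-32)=32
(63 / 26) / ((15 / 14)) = 147 / 65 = 2.26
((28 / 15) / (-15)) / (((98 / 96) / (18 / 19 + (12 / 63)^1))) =-29056 / 209475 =-0.14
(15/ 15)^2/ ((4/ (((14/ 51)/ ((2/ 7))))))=49/ 204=0.24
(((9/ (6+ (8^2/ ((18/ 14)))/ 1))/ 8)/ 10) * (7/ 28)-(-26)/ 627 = 0.04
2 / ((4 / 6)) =3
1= 1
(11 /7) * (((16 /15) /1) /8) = 22 /105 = 0.21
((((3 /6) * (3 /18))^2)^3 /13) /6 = 1 /232906752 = 0.00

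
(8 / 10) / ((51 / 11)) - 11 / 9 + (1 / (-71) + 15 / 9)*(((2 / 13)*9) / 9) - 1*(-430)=303059201 / 706095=429.20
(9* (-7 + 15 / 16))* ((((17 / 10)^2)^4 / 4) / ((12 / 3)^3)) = -6089836245993 / 409600000000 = -14.87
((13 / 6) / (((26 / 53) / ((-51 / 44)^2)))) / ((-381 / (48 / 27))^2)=0.00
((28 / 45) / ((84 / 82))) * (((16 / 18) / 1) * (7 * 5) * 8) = 36736 / 243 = 151.18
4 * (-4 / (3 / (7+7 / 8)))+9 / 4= -159 / 4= -39.75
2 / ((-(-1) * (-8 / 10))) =-5 / 2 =-2.50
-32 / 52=-8 / 13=-0.62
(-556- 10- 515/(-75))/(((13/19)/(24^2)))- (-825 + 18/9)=-469881.25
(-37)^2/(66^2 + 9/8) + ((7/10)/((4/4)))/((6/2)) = 190853/348570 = 0.55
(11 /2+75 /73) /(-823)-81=-9733751 /120158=-81.01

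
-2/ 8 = -1/ 4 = -0.25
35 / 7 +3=8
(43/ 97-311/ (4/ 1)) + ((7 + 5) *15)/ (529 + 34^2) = -10094347/ 130756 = -77.20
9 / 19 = 0.47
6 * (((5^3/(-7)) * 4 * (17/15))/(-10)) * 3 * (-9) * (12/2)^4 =-11897280/7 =-1699611.43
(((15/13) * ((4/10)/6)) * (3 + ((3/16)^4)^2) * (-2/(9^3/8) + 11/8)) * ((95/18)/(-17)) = -247669415237195/2554921425567744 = -0.10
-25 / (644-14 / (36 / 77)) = -450 / 11053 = -0.04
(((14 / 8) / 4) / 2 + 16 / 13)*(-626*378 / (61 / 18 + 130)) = -2571.40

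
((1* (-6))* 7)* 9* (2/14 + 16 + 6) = -8370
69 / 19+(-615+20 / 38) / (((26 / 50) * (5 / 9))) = -524478 / 247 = -2123.39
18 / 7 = 2.57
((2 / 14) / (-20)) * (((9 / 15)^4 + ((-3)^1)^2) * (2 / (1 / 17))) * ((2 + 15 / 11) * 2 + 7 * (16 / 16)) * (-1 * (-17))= -124502067 / 240625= -517.41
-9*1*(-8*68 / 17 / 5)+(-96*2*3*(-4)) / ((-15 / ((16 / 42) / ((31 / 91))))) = -17696 / 155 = -114.17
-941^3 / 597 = -1395707.91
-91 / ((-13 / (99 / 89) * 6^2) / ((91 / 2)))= 7007 / 712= 9.84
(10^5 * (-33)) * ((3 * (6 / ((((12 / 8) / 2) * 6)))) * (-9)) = 118800000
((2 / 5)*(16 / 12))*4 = 2.13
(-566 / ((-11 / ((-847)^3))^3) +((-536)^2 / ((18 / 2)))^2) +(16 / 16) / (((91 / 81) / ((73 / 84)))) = -19691260211523393112449796877237 / 206388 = -95408939529058826639386960.00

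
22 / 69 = 0.32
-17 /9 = -1.89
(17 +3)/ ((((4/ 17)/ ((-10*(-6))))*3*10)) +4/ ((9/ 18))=178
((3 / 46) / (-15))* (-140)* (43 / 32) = 301 / 368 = 0.82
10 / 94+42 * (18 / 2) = 17771 / 47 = 378.11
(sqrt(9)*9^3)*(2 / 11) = 4374 / 11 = 397.64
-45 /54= -5 /6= -0.83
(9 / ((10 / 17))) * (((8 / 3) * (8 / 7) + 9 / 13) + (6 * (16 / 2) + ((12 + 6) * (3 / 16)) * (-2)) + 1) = 2561271 / 3640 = 703.65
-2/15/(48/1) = -1/360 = -0.00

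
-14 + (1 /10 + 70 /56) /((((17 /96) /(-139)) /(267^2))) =-6421143998 /85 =-75542870.56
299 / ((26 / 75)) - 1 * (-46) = 1817 / 2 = 908.50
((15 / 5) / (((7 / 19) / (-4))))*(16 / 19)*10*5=-9600 / 7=-1371.43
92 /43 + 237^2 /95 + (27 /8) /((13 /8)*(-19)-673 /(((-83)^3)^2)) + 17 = 67106947235263639783 /109960400683149265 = 610.28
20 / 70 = 2 / 7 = 0.29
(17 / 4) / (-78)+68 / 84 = 1649 / 2184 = 0.76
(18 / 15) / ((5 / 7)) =42 / 25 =1.68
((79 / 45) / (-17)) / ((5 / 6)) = -158 / 1275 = -0.12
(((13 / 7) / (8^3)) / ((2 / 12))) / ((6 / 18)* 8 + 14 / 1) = 0.00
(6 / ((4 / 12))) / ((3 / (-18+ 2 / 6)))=-106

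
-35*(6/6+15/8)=-805/8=-100.62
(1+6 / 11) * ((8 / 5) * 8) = 1088 / 55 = 19.78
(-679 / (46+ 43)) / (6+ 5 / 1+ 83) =-679 / 8366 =-0.08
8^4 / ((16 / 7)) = 1792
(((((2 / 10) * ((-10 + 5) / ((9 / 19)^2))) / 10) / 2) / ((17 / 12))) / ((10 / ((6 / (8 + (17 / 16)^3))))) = -1478656 / 144129825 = -0.01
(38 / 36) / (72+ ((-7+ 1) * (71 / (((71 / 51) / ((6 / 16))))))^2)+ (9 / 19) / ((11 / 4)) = 0.17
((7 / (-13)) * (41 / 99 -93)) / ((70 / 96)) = 68.37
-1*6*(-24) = 144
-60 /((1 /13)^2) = -10140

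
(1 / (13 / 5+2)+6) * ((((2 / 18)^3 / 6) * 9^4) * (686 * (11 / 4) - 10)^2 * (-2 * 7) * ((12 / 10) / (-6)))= 91950613.10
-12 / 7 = -1.71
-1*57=-57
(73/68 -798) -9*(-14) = -45623/68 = -670.93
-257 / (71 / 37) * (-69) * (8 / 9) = 1749656 / 213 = 8214.35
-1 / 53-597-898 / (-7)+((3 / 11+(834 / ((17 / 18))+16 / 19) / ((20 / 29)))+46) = 1132560272 / 1318163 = 859.20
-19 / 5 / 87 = -19 / 435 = -0.04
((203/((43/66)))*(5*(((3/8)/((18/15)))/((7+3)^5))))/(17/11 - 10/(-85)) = 1252713/427936000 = 0.00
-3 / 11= -0.27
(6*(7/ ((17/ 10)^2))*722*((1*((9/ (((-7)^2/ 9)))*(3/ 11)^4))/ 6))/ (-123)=-157901400/ 1214368463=-0.13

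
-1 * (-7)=7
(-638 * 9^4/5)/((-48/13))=9069489/40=226737.22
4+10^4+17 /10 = 100057 /10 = 10005.70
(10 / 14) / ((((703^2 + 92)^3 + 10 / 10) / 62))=0.00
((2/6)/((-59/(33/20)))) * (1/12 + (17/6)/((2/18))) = -3377/14160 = -0.24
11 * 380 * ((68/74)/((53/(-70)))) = -5073.13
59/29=2.03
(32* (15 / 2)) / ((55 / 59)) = 2832 / 11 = 257.45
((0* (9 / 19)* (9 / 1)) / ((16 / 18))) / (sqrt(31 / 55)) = 0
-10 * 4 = -40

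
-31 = -31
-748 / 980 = -187 / 245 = -0.76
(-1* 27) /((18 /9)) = -27 /2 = -13.50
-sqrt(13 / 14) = -sqrt(182) / 14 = -0.96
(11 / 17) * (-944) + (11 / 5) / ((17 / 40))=-10296 / 17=-605.65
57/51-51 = -848/17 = -49.88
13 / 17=0.76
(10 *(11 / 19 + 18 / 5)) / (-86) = -397 / 817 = -0.49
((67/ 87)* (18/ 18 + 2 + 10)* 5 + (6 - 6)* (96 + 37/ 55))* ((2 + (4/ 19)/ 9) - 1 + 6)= 5230355/ 14877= 351.57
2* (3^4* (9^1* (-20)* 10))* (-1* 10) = 2916000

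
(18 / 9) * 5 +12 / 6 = 12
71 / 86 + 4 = 415 / 86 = 4.83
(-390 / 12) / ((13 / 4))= -10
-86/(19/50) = -4300/19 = -226.32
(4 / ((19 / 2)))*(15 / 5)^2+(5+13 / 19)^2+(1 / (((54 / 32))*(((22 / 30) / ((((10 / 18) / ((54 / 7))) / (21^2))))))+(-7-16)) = 7167302039 / 547128351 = 13.10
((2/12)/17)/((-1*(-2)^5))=1/3264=0.00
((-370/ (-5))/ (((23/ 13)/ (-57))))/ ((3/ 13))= -237614/ 23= -10331.04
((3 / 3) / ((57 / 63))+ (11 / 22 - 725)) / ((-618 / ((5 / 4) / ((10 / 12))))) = 27489 / 15656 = 1.76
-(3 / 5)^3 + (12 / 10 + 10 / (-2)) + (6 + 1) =373 / 125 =2.98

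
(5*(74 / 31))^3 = 50653000 / 29791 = 1700.28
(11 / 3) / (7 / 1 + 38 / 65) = 715 / 1479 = 0.48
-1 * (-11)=11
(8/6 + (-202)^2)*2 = 244832/3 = 81610.67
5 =5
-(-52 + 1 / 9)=467 / 9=51.89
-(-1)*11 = 11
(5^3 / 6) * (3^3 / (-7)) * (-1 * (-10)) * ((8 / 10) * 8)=-5142.86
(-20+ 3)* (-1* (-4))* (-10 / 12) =170 / 3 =56.67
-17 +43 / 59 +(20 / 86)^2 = -1769140 / 109091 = -16.22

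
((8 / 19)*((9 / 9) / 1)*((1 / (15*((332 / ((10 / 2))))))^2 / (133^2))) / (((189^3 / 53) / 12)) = 106 / 46894265169482493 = 0.00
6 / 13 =0.46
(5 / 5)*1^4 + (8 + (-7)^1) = 2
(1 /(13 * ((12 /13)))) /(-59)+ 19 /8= 3361 /1416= 2.37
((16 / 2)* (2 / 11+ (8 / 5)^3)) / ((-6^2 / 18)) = -23528 / 1375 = -17.11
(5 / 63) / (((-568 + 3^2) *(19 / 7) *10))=-0.00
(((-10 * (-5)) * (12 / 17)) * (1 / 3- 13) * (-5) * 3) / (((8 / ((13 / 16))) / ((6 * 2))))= 277875 / 34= 8172.79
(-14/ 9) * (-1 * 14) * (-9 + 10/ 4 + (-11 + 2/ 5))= -1862/ 5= -372.40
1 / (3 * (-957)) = -1 / 2871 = -0.00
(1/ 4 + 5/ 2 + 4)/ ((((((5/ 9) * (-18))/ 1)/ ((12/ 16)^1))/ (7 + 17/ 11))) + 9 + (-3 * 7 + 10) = -5567/ 880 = -6.33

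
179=179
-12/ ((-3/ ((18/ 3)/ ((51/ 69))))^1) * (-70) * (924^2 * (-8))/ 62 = 250397758.18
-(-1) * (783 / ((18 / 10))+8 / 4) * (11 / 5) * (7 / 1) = 33649 / 5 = 6729.80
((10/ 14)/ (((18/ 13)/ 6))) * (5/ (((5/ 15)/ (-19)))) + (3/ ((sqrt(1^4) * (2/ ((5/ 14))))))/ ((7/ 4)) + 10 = -42720/ 49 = -871.84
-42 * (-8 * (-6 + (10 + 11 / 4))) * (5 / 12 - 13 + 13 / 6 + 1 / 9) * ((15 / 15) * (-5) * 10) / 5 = 233730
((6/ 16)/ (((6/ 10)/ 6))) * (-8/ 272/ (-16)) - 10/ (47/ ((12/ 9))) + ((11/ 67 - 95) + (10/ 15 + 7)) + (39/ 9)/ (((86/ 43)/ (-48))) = -1311830525/ 6852224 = -191.45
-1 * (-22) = 22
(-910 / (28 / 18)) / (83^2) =-585 / 6889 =-0.08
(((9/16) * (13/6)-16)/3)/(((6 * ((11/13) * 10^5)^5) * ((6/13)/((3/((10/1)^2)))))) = -207552787/16866432000000000000000000000000000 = -0.00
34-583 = -549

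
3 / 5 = 0.60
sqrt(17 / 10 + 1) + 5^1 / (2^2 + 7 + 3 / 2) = 2 / 5 + 3* sqrt(30) / 10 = 2.04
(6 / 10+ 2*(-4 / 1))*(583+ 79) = -24494 / 5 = -4898.80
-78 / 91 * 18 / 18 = -6 / 7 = -0.86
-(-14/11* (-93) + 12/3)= -1346/11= -122.36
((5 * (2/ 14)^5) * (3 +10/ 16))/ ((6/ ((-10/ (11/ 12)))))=-725/ 369754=-0.00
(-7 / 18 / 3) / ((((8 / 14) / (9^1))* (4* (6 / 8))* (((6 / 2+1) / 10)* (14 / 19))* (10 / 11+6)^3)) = -46585 / 6653952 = -0.01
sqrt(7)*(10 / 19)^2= 100*sqrt(7) / 361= 0.73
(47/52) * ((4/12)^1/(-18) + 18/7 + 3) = 5.02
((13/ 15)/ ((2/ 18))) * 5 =39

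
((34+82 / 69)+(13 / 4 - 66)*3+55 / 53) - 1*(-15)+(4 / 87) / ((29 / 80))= -1684127465 / 12302148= -136.90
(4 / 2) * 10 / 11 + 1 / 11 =21 / 11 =1.91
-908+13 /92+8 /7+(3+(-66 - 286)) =-808681 /644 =-1255.72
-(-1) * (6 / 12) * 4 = 2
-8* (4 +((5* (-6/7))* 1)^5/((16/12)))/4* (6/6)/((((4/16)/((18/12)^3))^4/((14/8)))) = 2412446127363/19208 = 125595904.17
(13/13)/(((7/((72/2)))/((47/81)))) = 188/63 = 2.98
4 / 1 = 4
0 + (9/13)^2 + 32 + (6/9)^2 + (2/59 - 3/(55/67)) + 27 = 277892051/4935645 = 56.30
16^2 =256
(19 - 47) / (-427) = 4 / 61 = 0.07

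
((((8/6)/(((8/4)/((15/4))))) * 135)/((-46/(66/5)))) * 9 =-40095/46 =-871.63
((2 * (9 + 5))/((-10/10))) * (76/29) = -2128/29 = -73.38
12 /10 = 6 /5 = 1.20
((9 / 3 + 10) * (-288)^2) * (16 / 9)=1916928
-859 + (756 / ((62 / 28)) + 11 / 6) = -95929 / 186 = -515.75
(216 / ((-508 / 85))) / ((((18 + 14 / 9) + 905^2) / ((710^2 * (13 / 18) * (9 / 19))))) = -135358411500 / 17787190613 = -7.61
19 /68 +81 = 5527 /68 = 81.28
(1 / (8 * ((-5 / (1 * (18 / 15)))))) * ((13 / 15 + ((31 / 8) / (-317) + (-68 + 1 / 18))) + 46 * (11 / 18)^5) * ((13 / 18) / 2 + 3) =11445994847177 / 1796979168000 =6.37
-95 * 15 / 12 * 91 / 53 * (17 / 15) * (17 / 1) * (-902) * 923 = 1040018544565 / 318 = 3270498567.81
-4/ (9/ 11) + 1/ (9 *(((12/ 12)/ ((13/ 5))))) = -23/ 5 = -4.60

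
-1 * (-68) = 68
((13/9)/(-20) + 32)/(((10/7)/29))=1166641/1800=648.13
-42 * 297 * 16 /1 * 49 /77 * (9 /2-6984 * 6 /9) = 590777712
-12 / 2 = -6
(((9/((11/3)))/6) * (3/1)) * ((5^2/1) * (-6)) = -2025/11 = -184.09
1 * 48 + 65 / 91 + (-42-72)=-457 / 7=-65.29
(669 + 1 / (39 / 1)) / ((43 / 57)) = 886.85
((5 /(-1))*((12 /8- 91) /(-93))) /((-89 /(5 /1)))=4475 /16554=0.27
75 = 75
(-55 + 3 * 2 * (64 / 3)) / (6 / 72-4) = -876 / 47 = -18.64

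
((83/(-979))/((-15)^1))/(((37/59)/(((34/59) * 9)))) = 8466/181115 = 0.05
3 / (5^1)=3 / 5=0.60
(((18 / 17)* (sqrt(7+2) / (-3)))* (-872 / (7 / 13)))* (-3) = -612144 / 119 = -5144.07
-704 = -704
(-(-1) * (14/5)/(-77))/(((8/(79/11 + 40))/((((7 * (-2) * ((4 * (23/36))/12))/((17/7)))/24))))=194971/17772480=0.01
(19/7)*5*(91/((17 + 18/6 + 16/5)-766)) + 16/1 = 53249/3714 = 14.34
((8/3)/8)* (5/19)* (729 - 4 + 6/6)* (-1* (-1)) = 1210/19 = 63.68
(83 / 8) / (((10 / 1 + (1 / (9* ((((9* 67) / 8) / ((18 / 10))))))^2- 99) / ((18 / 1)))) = -6790398075 / 3236119844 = -2.10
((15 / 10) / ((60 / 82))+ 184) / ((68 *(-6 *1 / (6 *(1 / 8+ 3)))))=-18605 / 2176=-8.55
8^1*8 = 64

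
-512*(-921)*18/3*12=33951744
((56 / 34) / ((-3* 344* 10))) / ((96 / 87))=-203 / 1403520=-0.00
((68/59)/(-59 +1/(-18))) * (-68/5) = 0.27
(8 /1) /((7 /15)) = 120 /7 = 17.14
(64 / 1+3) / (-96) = -67 / 96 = -0.70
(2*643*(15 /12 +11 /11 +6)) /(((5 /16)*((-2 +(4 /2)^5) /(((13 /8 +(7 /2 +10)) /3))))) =855833 /150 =5705.55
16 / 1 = 16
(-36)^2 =1296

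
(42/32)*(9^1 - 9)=0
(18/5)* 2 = 36/5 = 7.20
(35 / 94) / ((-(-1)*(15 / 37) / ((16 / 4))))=518 / 141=3.67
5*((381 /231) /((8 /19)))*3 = 36195 /616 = 58.76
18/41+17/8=841/328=2.56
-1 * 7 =-7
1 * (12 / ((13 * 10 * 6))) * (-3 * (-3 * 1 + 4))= -0.05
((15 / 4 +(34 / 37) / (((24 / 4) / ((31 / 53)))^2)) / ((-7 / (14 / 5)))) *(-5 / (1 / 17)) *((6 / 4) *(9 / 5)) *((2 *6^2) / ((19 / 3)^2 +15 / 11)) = 639065365389 / 1066872245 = 599.01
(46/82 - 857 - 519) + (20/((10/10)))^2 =-975.44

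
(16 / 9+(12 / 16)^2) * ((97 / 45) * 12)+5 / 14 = 230173 / 3780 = 60.89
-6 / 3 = -2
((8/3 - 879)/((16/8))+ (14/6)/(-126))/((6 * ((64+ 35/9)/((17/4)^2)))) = -3419159/175968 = -19.43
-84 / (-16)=21 / 4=5.25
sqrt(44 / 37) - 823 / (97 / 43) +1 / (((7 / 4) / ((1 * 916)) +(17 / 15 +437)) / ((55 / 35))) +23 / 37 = -20030205535682 / 54996332209 +2 * sqrt(407) / 37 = -363.12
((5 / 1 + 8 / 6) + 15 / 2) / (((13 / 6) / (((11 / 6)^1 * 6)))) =913 / 13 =70.23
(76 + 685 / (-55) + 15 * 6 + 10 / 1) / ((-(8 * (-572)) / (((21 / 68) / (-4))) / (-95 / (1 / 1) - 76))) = 6460209 / 13691392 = 0.47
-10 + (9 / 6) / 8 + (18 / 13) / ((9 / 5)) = -1881 / 208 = -9.04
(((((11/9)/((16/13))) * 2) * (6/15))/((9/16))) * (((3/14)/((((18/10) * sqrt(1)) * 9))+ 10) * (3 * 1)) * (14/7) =433004/5103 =84.85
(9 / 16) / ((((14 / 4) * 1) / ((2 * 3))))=27 / 28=0.96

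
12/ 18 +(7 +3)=32/ 3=10.67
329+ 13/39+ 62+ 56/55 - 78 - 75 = 39493/165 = 239.35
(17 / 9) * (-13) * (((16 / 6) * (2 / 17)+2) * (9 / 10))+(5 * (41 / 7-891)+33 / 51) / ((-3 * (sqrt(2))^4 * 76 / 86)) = 99341849 / 271320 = 366.14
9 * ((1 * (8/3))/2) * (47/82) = 282/41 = 6.88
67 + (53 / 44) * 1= 3001 / 44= 68.20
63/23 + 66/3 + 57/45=8972/345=26.01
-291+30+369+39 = 147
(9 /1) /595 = 9 /595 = 0.02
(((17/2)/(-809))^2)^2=83521/6853526069776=0.00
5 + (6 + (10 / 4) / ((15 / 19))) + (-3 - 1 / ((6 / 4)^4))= 1777 / 162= 10.97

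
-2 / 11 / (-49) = 2 / 539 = 0.00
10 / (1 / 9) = 90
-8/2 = -4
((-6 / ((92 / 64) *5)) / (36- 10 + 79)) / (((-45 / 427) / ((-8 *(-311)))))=4856576 / 25875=187.69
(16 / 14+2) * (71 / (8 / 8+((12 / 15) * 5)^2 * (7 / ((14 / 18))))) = 1562 / 1015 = 1.54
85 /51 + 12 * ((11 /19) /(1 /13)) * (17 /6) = 14681 /57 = 257.56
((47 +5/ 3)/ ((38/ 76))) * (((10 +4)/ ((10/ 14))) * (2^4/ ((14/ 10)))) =65408/ 3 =21802.67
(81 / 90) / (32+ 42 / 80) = 36 / 1301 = 0.03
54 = 54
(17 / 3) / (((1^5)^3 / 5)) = 85 / 3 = 28.33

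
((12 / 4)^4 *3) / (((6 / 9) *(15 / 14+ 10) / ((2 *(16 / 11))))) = 163296 / 1705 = 95.77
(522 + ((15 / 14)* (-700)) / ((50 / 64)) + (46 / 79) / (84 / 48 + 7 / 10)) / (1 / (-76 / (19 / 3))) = 20334936 / 3871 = 5253.15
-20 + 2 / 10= -99 / 5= -19.80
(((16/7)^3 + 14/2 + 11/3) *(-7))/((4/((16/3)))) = -93056/441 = -211.01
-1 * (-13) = 13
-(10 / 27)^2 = -100 / 729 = -0.14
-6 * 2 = -12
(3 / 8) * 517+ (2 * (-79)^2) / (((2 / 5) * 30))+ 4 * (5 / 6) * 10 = 10139 / 8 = 1267.38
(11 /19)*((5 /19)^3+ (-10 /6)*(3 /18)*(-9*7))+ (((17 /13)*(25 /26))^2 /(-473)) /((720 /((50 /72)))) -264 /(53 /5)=-28565388154566251305 /1934861163571125504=-14.76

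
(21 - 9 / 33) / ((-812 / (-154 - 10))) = 9348 / 2233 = 4.19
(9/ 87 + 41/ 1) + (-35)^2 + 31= 37616/ 29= 1297.10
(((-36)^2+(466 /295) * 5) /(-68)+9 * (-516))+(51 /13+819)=-100146089 /26078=-3840.25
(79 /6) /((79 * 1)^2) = 1 /474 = 0.00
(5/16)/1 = 5/16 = 0.31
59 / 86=0.69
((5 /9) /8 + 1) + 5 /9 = 13 /8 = 1.62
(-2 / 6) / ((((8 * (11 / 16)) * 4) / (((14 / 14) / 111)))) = -1 / 7326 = -0.00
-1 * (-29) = 29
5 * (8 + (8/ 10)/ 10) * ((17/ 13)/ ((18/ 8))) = 13736/ 585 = 23.48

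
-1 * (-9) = 9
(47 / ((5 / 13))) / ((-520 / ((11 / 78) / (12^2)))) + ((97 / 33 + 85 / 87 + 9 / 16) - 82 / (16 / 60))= -217145566123 / 716601600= -303.02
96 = 96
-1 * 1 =-1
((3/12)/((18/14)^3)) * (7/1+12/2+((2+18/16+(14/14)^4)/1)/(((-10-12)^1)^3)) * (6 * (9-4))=172647335/3763584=45.87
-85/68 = -1.25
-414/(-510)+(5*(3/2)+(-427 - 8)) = -72537/170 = -426.69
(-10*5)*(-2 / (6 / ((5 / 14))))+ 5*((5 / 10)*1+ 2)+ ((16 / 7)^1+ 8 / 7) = 919 / 42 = 21.88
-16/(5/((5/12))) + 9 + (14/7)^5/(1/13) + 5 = 1286/3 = 428.67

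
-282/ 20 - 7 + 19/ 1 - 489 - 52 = -5431/ 10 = -543.10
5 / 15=1 / 3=0.33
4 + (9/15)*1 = 23/5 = 4.60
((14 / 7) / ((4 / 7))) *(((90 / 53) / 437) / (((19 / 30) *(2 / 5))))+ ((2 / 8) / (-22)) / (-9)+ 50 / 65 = 3734231047 / 4530847464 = 0.82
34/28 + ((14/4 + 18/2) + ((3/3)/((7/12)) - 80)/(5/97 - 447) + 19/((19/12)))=3928438/151739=25.89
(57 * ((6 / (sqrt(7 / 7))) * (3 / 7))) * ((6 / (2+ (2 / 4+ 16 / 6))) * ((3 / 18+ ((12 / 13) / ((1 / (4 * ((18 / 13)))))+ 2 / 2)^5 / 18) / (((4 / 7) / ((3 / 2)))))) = 905446729489165830 / 4273613247319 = 211869.13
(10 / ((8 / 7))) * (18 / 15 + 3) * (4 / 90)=49 / 30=1.63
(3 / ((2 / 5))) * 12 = 90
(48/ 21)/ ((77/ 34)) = 544/ 539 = 1.01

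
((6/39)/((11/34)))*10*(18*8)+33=102639/143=717.76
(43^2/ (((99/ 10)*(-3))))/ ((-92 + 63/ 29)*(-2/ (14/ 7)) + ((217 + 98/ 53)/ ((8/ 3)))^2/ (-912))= -29304897443840/ 38807061945201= -0.76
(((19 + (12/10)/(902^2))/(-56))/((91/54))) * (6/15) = -1043447211/12956643700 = -0.08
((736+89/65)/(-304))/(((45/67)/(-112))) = 404.48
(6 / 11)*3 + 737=8125 / 11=738.64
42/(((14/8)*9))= 8/3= 2.67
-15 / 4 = -3.75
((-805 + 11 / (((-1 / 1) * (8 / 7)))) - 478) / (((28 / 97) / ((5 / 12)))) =-1865.84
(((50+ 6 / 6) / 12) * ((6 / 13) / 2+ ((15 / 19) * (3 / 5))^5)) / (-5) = -0.22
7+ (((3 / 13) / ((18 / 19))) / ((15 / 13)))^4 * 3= 153220321 / 21870000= 7.01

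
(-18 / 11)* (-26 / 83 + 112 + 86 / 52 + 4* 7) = -2745117 / 11869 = -231.28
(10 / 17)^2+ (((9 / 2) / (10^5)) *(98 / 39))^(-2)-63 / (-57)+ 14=9279791833372387 / 118655019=78208169.46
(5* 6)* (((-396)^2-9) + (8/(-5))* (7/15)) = 4704187.60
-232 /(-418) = 116 /209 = 0.56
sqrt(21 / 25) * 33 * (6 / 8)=99 * sqrt(21) / 20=22.68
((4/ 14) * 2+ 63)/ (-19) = -445/ 133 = -3.35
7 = 7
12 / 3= 4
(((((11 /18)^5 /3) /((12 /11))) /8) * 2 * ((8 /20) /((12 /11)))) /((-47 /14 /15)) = -136410197 /12788596224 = -0.01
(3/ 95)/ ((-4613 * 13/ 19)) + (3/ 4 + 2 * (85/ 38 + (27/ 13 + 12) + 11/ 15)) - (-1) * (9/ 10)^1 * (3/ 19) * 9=2469545801/ 68364660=36.12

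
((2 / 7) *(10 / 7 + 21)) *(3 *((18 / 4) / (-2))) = -4239 / 98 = -43.26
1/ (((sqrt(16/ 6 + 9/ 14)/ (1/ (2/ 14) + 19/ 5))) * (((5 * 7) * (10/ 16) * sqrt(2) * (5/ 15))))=1296 * sqrt(2919)/ 121625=0.58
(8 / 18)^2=16 / 81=0.20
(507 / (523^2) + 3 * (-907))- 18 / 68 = -25307706429 / 9299986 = -2721.26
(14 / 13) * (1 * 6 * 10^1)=840 / 13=64.62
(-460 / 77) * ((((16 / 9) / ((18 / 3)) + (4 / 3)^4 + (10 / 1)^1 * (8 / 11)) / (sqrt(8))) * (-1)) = 1099400 * sqrt(2) / 68607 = 22.66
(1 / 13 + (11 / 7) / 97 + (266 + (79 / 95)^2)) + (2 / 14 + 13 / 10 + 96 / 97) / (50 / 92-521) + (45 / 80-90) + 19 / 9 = 49285282773395143 / 274640838217200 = 179.45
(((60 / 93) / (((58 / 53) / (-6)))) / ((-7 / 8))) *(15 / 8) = 47700 / 6293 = 7.58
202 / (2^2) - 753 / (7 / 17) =-24895 / 14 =-1778.21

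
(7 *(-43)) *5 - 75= -1580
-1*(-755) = 755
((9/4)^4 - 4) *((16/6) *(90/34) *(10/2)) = 415275/544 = 763.37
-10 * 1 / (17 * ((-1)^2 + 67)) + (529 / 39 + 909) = 20796245 / 22542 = 922.56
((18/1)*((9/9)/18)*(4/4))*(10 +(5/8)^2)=665/64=10.39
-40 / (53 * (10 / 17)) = -1.28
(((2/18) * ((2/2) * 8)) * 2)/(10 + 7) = 16/153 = 0.10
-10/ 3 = -3.33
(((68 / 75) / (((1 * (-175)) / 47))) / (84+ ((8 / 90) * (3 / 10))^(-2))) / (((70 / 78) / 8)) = -1329536 / 912778125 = -0.00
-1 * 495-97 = -592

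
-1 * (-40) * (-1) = -40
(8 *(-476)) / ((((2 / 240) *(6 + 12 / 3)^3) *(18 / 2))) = -3808 / 75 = -50.77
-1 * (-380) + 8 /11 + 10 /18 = 37747 /99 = 381.28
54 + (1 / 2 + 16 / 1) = 141 / 2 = 70.50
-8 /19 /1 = -8 /19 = -0.42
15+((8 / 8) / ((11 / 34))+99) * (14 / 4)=8191 / 22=372.32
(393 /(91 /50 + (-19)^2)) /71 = 0.02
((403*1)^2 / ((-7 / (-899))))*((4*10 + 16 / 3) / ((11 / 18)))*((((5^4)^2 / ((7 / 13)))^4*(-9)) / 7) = -713043458818945661187171936035156250000 / 1294139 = -550979036115089384669785800000000.00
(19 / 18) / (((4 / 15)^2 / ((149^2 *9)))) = 94909275 / 32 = 2965914.84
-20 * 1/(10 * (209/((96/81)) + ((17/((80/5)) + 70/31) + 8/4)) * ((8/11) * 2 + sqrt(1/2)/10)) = -69836800/9204997669 + 2400640 * sqrt(2)/9204997669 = -0.01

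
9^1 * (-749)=-6741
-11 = -11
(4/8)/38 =1/76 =0.01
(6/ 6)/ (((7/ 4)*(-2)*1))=-2/ 7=-0.29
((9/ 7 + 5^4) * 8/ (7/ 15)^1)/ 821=13.08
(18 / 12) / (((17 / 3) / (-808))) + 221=7.12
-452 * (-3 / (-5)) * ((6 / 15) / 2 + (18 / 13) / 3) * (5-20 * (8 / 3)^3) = 39280156 / 585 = 67145.57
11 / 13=0.85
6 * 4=24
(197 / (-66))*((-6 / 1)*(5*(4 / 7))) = 3940 / 77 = 51.17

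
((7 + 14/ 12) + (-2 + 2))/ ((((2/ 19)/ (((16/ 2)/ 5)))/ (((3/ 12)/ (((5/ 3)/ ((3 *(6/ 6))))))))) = 2793/ 50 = 55.86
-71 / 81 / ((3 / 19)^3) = -486989 / 2187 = -222.67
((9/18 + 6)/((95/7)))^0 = 1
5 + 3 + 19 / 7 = 75 / 7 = 10.71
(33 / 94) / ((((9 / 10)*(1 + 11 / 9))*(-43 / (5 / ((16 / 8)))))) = -165 / 16168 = -0.01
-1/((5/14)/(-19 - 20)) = 109.20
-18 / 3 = -6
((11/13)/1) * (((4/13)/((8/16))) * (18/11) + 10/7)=2438/1183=2.06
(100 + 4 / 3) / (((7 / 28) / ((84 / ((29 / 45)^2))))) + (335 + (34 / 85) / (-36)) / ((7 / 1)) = 6208870187 / 75690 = 82030.26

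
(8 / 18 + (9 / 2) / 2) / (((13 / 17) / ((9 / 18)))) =1649 / 936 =1.76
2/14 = 1/7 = 0.14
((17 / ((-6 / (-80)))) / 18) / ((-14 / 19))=-17.09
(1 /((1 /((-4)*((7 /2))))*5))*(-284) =795.20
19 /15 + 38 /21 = 323 /105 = 3.08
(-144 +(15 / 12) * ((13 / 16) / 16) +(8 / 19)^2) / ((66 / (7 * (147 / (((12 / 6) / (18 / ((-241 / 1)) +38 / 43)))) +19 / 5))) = -77109002597817 / 84278216704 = -914.93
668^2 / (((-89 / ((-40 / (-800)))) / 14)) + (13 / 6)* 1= -9364919 / 2670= -3507.46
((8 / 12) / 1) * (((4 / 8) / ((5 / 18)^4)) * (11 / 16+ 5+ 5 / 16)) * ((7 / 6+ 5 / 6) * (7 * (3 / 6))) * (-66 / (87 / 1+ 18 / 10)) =-8083152 / 4625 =-1747.71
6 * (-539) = -3234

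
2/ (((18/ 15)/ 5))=25/ 3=8.33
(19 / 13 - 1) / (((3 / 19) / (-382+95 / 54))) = -390127 / 351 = -1111.47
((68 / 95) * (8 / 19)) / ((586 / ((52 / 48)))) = 884 / 1586595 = 0.00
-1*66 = -66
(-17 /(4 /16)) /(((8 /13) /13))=-2873 /2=-1436.50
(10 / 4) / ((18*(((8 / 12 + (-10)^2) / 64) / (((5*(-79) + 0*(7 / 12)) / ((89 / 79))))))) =-30.96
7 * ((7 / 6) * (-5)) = -245 / 6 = -40.83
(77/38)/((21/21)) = 77/38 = 2.03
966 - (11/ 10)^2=96479/ 100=964.79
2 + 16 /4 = 6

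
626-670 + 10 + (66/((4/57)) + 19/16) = 14523/16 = 907.69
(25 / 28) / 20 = 5 / 112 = 0.04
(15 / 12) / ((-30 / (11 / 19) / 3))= -11 / 152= -0.07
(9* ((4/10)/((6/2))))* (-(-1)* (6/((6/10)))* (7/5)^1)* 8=672/5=134.40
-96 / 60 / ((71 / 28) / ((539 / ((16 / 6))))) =-45276 / 355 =-127.54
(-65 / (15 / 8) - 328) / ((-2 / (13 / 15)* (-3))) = -7072 / 135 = -52.39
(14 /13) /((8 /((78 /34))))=21 /68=0.31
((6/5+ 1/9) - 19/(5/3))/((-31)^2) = -454/43245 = -0.01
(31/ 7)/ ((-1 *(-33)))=31/ 231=0.13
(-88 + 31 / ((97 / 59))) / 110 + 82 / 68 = 52358 / 90695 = 0.58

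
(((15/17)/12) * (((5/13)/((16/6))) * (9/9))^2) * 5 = 5625/735488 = 0.01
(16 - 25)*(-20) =180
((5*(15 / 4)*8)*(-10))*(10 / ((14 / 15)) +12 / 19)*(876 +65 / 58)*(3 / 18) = -9595919625 / 3857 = -2487923.16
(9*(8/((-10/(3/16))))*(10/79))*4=-54/79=-0.68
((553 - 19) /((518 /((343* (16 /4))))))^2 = 2738638224 /1369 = 2000466.20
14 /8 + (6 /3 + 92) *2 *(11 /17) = 8391 /68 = 123.40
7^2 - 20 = 29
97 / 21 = 4.62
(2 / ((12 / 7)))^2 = 49 / 36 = 1.36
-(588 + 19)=-607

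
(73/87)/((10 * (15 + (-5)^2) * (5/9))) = 219/58000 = 0.00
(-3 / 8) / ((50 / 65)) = -39 / 80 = -0.49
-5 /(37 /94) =-470 /37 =-12.70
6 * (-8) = -48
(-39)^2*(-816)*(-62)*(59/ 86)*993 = 2254147479792/ 43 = 52422034413.77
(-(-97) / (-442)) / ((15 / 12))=-194 / 1105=-0.18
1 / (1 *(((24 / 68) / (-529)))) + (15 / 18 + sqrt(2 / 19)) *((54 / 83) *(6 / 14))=-5224123 / 3486 + 162 *sqrt(38) / 11039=-1498.51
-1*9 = -9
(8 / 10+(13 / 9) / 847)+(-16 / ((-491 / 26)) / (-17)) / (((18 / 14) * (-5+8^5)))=8356494825557 / 10423414285515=0.80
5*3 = 15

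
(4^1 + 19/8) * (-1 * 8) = -51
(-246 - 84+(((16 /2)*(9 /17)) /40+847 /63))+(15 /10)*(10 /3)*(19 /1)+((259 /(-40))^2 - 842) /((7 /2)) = -385596287 /856800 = -450.04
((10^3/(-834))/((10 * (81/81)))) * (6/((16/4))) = -25/139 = -0.18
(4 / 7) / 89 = 4 / 623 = 0.01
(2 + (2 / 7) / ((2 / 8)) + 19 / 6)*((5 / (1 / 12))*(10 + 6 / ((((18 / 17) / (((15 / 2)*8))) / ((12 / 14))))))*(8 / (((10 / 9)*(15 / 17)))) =45626640 / 49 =931155.92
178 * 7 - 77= 1169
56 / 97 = 0.58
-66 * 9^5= -3897234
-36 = -36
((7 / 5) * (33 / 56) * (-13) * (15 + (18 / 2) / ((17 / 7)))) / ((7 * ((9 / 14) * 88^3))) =-689 / 10531840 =-0.00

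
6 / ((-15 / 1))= -2 / 5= -0.40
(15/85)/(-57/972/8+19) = 7776/836893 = 0.01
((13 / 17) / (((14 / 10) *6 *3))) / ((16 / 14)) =65 / 2448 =0.03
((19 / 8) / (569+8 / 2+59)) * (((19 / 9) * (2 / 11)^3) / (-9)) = -361 / 68136552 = -0.00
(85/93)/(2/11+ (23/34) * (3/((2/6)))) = 6358/43617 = 0.15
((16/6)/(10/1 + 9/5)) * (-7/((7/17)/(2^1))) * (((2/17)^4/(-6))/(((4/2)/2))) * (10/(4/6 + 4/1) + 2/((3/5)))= 73600/54784863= 0.00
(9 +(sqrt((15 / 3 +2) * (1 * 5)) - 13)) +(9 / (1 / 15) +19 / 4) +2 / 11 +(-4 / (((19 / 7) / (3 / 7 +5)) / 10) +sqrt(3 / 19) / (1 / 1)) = sqrt(57) / 19 +sqrt(35) +2461 / 44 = 62.25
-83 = -83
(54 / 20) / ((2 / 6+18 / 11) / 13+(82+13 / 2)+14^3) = 891 / 934775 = 0.00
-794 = -794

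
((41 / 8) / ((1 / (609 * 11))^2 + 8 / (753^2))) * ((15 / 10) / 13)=38639366774547 / 923365456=41846.23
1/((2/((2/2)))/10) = 5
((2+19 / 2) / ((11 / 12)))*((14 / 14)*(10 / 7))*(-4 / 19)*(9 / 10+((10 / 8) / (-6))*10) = 6532 / 1463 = 4.46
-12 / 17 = -0.71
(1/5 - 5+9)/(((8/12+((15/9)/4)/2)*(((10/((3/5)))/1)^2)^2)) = 243/3906250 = 0.00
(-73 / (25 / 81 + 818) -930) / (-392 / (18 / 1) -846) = 554841927 / 517670230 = 1.07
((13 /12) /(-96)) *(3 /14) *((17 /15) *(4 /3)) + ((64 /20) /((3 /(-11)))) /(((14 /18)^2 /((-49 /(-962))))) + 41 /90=-3118777 /5818176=-0.54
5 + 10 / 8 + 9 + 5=81 / 4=20.25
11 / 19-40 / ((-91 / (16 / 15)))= 1.05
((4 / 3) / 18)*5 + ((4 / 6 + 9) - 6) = 109 / 27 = 4.04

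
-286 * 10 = -2860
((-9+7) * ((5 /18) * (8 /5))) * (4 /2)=-16 /9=-1.78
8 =8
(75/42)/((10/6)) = 15/14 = 1.07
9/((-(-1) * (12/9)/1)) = 27/4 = 6.75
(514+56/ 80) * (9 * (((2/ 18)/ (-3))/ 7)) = -5147/ 210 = -24.51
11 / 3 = 3.67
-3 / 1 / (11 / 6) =-18 / 11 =-1.64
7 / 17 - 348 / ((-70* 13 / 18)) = 56429 / 7735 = 7.30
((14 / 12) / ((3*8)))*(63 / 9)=49 / 144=0.34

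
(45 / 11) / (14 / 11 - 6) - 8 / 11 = -911 / 572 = -1.59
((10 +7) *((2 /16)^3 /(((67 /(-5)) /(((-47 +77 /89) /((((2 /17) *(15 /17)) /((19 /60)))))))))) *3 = 191641391 /183183360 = 1.05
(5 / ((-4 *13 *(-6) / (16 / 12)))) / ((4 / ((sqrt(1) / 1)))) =5 / 936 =0.01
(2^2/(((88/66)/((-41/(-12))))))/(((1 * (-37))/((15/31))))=-615/4588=-0.13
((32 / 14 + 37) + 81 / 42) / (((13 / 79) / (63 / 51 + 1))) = 866077 / 1547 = 559.84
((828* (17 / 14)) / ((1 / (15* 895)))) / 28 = 47242575 / 98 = 482067.09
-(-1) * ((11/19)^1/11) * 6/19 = 6/361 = 0.02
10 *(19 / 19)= 10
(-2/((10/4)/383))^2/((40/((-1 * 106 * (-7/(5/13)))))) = 2829924188/625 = 4527878.70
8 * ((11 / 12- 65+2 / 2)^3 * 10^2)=-10844952325 / 54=-200832450.46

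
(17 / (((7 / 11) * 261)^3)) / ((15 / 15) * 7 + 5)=22627 / 73180755396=0.00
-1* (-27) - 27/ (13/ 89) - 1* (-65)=-1207/ 13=-92.85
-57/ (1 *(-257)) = 57/ 257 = 0.22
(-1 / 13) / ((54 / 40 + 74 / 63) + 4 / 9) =-420 / 16211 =-0.03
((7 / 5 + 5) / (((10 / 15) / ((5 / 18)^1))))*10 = 80 / 3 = 26.67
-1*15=-15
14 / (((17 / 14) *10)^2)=686 / 7225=0.09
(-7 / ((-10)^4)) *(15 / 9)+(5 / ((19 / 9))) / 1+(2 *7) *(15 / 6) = 4259867 / 114000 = 37.37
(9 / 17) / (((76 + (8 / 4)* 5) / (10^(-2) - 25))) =-1323 / 8600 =-0.15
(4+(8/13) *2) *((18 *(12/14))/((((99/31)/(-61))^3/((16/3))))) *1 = -29428184705792/9810801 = -2999570.04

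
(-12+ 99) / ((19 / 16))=1392 / 19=73.26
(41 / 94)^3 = 68921 / 830584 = 0.08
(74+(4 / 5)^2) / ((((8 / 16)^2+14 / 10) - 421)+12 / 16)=-1866 / 10465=-0.18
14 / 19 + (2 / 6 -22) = -1193 / 57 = -20.93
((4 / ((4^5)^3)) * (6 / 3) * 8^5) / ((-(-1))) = 1 / 4096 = 0.00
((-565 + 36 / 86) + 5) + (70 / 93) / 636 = -711608083 / 1271682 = -559.58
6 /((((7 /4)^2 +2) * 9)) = 32 /243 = 0.13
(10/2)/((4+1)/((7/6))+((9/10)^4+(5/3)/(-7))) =1050000/987781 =1.06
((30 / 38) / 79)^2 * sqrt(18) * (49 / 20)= 6615 * sqrt(2) / 9012004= 0.00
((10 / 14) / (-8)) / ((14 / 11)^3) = -6655 / 153664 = -0.04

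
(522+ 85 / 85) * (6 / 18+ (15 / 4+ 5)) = 57007 / 12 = 4750.58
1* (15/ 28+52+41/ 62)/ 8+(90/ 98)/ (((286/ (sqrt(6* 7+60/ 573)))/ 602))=46175/ 6944+1935* sqrt(1536022)/ 191191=19.19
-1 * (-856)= 856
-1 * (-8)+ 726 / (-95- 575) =2317 / 335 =6.92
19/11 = 1.73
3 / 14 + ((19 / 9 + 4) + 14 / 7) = 1049 / 126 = 8.33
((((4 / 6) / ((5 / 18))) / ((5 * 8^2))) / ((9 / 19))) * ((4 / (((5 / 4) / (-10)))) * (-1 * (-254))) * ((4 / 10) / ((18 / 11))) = -106172 / 3375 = -31.46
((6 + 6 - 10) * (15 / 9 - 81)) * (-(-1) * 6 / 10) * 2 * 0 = 0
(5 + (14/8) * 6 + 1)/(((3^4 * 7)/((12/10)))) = 0.03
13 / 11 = 1.18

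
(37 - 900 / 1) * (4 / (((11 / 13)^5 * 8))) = -994.80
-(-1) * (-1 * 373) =-373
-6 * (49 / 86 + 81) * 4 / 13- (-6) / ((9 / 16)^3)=-15876412 / 135837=-116.88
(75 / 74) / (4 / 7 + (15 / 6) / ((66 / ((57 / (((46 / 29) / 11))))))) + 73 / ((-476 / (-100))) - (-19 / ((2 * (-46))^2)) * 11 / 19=15.40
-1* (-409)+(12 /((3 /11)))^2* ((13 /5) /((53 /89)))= 2348337 /265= 8861.65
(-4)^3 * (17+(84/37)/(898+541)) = -57933760/53243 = -1088.10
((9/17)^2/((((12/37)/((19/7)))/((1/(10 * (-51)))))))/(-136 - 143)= 703/42644840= 0.00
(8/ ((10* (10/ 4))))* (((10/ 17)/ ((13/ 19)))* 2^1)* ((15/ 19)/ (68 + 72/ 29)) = 696/ 112931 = 0.01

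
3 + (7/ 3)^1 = 16/ 3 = 5.33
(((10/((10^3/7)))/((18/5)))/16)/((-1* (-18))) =7/103680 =0.00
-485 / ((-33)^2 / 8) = -3880 / 1089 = -3.56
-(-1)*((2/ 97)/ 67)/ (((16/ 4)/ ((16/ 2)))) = 4/ 6499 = 0.00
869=869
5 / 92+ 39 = 3593 / 92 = 39.05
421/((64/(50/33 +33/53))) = 1574119/111936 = 14.06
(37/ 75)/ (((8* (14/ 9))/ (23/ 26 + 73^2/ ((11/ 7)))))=107684541/ 800800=134.47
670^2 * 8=3591200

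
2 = 2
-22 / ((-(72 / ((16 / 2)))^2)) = 22 / 81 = 0.27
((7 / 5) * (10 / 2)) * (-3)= -21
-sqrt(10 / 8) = -sqrt(5) / 2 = -1.12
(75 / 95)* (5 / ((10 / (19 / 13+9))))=1020 / 247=4.13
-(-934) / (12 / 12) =934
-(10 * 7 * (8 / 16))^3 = -42875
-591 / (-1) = 591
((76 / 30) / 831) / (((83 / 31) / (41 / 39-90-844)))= -8572306 / 8069841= -1.06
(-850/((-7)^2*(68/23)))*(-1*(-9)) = -5175/98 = -52.81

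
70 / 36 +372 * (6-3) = 20123 / 18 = 1117.94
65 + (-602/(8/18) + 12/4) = -2573/2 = -1286.50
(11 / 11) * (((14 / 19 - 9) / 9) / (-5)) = 157 / 855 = 0.18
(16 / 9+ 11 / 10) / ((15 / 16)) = 2072 / 675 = 3.07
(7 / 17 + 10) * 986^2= 10122276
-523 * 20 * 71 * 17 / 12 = -3156305 / 3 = -1052101.67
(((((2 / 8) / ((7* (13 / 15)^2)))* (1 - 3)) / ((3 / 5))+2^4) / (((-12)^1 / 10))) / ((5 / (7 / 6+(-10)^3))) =17278741 / 6552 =2637.17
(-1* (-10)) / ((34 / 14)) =70 / 17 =4.12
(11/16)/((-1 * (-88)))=1/128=0.01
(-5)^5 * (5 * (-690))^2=-37195312500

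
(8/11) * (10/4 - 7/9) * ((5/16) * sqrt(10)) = 155 * sqrt(10)/396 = 1.24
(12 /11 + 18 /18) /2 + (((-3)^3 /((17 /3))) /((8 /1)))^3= 23081893 /27670016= 0.83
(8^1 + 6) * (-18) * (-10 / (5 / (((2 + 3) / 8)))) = 315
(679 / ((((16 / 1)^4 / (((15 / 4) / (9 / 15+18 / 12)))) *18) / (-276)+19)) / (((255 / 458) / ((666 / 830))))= -793937046 / 1926482041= -0.41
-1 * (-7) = 7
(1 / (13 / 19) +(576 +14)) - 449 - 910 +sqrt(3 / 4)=-9978 / 13 +sqrt(3) / 2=-766.67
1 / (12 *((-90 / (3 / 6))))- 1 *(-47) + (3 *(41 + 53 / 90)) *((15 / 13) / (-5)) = 511259 / 28080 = 18.21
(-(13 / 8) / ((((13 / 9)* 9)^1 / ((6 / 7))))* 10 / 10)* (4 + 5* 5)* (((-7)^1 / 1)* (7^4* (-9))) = -1879983 / 4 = -469995.75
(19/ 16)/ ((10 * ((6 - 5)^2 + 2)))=19/ 480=0.04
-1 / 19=-0.05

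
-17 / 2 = -8.50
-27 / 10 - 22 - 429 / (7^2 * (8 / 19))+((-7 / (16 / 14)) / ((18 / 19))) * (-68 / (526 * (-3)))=-318526241 / 6958980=-45.77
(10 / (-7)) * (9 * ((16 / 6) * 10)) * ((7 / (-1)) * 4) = 9600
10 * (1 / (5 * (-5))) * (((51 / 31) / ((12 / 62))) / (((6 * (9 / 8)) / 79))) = -5372 / 135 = -39.79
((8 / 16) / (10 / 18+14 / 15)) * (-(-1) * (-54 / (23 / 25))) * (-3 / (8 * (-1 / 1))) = -91125 / 12328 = -7.39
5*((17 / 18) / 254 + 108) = 2468965 / 4572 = 540.02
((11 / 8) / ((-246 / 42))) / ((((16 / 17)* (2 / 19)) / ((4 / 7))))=-3553 / 2624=-1.35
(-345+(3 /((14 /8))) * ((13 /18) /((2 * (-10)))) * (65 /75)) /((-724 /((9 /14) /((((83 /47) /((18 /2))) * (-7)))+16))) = 137318085703 /18550400400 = 7.40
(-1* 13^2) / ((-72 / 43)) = 7267 / 72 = 100.93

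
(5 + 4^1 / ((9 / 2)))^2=2809 / 81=34.68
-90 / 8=-45 / 4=-11.25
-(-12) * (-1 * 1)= -12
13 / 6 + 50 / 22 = 293 / 66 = 4.44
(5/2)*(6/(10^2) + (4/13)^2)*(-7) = -9149/3380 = -2.71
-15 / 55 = -3 / 11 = -0.27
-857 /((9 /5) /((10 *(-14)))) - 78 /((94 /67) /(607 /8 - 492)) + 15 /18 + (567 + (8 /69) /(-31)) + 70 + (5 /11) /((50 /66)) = 1090928996621 /12063960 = 90428.76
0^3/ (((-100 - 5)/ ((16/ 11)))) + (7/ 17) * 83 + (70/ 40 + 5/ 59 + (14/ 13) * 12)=2552217/ 52156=48.93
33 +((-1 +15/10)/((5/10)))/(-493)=16268/493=33.00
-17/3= -5.67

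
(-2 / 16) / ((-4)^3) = 1 / 512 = 0.00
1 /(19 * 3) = 1 /57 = 0.02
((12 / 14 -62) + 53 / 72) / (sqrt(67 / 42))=-47.83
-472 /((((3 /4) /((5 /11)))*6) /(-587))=27986.26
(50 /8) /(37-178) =-25 /564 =-0.04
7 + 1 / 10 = 71 / 10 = 7.10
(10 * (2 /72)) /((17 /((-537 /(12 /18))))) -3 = -1099 /68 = -16.16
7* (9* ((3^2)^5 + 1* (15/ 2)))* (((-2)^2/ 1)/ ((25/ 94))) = 1398930372/ 25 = 55957214.88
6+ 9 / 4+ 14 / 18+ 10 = 685 / 36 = 19.03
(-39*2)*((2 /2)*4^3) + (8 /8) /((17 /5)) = -84859 /17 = -4991.71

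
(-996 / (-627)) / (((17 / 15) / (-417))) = -2076660 / 3553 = -584.48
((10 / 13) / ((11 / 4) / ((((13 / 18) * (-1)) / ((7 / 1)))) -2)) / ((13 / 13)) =-4 / 149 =-0.03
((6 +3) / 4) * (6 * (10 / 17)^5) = 1350000 / 1419857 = 0.95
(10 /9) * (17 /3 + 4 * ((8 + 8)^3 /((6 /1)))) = 82090 /27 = 3040.37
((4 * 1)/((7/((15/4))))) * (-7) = -15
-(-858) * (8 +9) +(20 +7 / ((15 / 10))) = 43832 / 3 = 14610.67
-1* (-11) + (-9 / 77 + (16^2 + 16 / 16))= 20627 / 77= 267.88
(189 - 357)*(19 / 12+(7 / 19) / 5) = -26446 / 95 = -278.38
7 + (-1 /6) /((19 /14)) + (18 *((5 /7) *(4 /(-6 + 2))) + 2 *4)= 2.02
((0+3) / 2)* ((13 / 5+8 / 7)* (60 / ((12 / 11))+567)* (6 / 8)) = 366669 / 140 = 2619.06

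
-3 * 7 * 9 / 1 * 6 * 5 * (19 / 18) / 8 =-748.12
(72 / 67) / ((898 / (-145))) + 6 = 5.83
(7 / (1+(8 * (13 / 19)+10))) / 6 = 133 / 1878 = 0.07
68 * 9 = 612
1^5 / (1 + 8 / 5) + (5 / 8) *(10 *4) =25.38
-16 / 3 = -5.33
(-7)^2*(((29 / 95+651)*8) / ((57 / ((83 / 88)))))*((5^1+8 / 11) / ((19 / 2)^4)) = 2.97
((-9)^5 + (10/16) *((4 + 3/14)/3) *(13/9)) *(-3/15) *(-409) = -73031179469/15120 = -4830104.46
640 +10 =650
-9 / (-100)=9 / 100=0.09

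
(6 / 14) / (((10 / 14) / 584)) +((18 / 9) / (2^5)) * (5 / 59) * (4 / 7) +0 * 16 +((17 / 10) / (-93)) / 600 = 80751772079 / 230454000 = 350.40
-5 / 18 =-0.28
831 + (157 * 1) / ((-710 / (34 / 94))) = 27727801 / 33370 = 830.92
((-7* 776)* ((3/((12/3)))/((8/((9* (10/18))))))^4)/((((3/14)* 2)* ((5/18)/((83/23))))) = -11982907125/1507328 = -7949.77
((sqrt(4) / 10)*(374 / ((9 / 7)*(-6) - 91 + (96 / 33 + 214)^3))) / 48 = 1742279 / 11410019936520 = 0.00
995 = 995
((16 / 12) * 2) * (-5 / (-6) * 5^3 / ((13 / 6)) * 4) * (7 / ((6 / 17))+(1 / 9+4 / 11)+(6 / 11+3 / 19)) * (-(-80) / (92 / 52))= 63236000000 / 129789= 487221.57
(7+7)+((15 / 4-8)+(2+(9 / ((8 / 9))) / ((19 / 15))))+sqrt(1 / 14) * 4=2 * sqrt(14) / 7+3001 / 152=20.81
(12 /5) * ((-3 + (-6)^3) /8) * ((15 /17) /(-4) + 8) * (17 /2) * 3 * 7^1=-7298613 /80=-91232.66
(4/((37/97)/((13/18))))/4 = 1261/666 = 1.89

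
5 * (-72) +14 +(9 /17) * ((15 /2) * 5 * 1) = -326.15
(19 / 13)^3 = 6859 / 2197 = 3.12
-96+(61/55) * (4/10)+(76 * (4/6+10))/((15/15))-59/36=7063367/9900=713.47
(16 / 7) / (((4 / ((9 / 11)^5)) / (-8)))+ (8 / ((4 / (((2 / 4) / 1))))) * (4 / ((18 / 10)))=5541028 / 10146213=0.55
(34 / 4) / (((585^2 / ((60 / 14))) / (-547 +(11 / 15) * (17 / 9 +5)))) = -0.06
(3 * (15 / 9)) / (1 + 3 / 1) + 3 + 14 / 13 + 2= 381 / 52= 7.33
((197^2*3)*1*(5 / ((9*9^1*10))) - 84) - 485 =8083 / 54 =149.69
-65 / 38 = -1.71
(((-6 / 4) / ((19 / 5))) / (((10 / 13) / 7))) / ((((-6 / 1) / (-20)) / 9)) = -4095 / 38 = -107.76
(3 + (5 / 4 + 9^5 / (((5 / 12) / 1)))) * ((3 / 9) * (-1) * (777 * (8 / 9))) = -1468238366 / 45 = -32627519.24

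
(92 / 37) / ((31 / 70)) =6440 / 1147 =5.61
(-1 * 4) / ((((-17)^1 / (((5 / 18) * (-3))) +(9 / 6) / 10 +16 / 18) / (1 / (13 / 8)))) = -5760 / 50167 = -0.11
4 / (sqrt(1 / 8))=8*sqrt(2)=11.31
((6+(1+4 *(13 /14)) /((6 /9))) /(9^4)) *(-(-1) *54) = 61 /567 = 0.11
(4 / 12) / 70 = 1 / 210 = 0.00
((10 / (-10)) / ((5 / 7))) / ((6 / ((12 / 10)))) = -7 / 25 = -0.28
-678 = -678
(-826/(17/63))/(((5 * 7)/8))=-699.67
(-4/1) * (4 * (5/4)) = -20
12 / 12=1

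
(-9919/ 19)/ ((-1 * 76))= 9919/ 1444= 6.87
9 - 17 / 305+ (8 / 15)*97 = 60.68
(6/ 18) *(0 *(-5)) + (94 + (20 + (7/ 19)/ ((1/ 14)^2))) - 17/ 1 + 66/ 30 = 16284/ 95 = 171.41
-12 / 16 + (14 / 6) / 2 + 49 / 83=1003 / 996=1.01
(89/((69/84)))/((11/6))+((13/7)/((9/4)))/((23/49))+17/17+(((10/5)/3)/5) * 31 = 751303/11385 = 65.99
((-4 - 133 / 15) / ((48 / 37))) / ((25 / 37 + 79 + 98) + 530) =-264217 / 18852480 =-0.01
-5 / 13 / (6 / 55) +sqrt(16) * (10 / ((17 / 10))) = 26525 / 1326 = 20.00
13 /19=0.68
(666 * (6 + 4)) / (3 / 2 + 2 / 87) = 231768 / 53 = 4372.98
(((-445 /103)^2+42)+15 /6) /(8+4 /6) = 4020753 /551668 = 7.29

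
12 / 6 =2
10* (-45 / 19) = -450 / 19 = -23.68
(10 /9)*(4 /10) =0.44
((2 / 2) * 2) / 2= 1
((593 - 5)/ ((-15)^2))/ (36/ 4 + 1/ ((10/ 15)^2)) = 784/ 3375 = 0.23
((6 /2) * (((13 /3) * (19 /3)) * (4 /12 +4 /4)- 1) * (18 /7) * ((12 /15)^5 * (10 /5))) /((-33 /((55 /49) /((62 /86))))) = -5459968 /643125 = -8.49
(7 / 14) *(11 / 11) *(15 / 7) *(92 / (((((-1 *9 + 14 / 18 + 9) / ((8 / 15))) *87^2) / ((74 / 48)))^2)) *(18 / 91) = 125948 / 331145427795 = 0.00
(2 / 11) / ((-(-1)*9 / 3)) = 2 / 33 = 0.06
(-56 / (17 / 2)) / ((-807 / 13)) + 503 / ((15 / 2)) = 1535906 / 22865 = 67.17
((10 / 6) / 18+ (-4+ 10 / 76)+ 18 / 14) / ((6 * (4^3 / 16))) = -4471 / 43092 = -0.10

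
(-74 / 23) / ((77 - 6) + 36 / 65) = -4810 / 106973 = -0.04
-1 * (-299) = 299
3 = 3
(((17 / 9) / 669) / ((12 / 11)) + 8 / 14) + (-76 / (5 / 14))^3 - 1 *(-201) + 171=-609194544714391 / 63220500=-9636028.58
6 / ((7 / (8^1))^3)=3072 / 343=8.96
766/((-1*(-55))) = 13.93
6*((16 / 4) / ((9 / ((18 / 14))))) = 24 / 7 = 3.43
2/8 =1/4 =0.25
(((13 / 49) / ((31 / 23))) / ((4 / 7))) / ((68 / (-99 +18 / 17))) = -0.50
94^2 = 8836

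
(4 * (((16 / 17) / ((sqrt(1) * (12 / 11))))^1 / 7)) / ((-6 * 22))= -4 / 1071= -0.00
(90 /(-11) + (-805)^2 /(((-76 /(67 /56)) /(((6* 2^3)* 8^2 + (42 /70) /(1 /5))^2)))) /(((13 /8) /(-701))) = 452240514782405595 /10868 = 41612119505190.06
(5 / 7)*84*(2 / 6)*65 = 1300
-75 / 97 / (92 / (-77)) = 5775 / 8924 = 0.65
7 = 7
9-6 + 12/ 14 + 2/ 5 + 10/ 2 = 324/ 35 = 9.26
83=83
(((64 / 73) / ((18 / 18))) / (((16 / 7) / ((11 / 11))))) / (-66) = -14 / 2409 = -0.01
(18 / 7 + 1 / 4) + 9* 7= 1843 / 28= 65.82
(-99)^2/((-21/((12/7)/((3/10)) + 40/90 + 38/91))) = -1955118/637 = -3069.26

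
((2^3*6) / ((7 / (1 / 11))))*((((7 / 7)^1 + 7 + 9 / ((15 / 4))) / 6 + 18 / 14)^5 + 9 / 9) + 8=4912917358792 / 29779903125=164.97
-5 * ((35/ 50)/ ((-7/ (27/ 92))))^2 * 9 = -6561/ 169280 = -0.04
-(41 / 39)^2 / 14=-1681 / 21294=-0.08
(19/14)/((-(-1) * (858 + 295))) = 19/16142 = 0.00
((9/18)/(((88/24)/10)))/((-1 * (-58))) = 15/638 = 0.02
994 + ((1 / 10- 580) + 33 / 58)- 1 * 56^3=-25404193 / 145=-175201.33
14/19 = 0.74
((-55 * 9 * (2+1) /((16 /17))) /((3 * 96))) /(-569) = 0.01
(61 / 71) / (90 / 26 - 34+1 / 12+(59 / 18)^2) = -64233 / 1473676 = -0.04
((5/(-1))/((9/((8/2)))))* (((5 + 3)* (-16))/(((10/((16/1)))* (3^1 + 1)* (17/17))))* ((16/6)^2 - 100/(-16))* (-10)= -1231360/81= -15201.98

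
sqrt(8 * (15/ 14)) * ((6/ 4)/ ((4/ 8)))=8.78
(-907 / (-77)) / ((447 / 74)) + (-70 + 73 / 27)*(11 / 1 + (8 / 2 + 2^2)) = -395478317 / 309771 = -1276.68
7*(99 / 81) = 77 / 9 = 8.56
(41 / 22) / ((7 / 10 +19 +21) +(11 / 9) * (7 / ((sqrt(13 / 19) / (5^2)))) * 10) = -7987005 / 703894321603 +32287500 * sqrt(247) / 703894321603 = 0.00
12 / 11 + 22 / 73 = 1118 / 803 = 1.39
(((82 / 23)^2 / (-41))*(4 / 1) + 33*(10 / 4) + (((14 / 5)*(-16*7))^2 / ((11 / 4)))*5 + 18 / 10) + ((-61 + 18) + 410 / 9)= 18737781719 / 104742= 178894.63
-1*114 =-114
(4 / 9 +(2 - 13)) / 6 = -95 / 54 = -1.76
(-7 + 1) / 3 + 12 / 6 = 0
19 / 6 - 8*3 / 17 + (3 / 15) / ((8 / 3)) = 3733 / 2040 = 1.83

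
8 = 8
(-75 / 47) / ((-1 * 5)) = 15 / 47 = 0.32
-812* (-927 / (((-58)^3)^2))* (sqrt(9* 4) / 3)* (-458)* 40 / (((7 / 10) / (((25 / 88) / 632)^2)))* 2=-3316921875 / 7930480532474368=-0.00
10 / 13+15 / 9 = 95 / 39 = 2.44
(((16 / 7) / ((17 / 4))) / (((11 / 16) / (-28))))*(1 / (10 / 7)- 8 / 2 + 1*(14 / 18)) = 464896 / 8415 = 55.25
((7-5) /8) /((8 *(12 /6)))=1 /64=0.02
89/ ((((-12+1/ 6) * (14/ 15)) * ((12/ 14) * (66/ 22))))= -445/ 142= -3.13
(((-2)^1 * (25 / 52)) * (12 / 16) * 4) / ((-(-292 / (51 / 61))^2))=195075 / 8248950944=0.00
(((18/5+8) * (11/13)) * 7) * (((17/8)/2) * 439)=16664879/520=32047.84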